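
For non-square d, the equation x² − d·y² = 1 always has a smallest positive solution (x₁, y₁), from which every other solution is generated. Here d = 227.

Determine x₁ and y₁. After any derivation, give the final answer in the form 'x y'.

226 15

d=227: √d = [15; 15,30] (ℓ=2, even), read p_1/q_1
k=0  a_k=15  p_k/q_k = 15/1
k=1  a_k=15  p_k/q_k = 226/15
→ (226, 15).  Check: 226²=51076, 227·15²=51075, difference 1.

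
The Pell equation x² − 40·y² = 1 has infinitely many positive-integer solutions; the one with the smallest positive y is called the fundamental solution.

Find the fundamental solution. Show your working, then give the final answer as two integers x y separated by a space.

19 3

√40 = [6; 3,12, …], period ℓ=2 (even) → k=1
a_0=6:  p_0=6·1+0=6,  q_0=6·0+1=1
a_1=3:  p_1=3·6+1=19,  q_1=3·1+0=3
→ (19, 3).  Check: 19²=361, 40·3²=360, difference 1.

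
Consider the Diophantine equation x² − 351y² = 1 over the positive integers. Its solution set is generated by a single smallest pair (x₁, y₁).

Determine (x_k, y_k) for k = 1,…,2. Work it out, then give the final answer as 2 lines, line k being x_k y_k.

62425 3332
7793761249 416000200

√351 = [18; 1,2,1,3,2,2,2,3,1,2,1,36, …], period ℓ=12 (even) → k=11
k=0  a_k=18  p_k/q_k = 18/1
…
k=5  a_k=2  p_k/q_k = 637/34
k=6  a_k=2  p_k/q_k = 1555/83
k=7  a_k=2  p_k/q_k = 3747/200
…
k=9  a_k=1  p_k/q_k = 16543/883
k=10  a_k=2  p_k/q_k = 45882/2449
k=11  a_k=1  p_k/q_k = 62425/3332
→ (62425, 3332).  Check: 62425²=3896880625, 351·3332²=3896880624, difference 1.
k=2:  x_2 = 62425·62425+351·3332·3332 = 7793761249,  y_2 = 62425·3332+3332·62425 = 416000200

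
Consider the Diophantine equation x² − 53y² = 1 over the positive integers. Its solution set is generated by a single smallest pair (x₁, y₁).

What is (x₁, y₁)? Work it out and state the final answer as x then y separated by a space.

66249 9100

[7; 3,1,1,3,14] for √53; ℓ=5 ⇒ convergent index 9
step 0: (7, 1)  from 7·(1,0) + (0,1)
step 1: (22, 3)  from 3·(7,1) + (1,0)
…
step 5: (2599, 357)  from 14·(182,25) + (51,7)
…
step 8: (18557, 2549)  from 1·(10578,1453) + (7979,1096)
step 9: (66249, 9100)  from 3·(18557,2549) + (10578,1453)
fundamental: x₁=66249, y₁=9100  (since 4388930001 − 53·82810000 = 1)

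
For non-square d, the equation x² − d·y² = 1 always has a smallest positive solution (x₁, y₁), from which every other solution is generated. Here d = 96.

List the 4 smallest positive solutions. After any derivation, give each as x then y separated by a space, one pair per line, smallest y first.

49 5
4801 490
470449 48015
46099201 4704980

d=96: √d = [9; 1,3,1,18] (ℓ=4, even), read p_3/q_3
step 0: (9, 1)  from 9·(1,0) + (0,1)
step 1: (10, 1)  from 1·(9,1) + (1,0)
step 2: (39, 4)  from 3·(10,1) + (9,1)
step 3: (49, 5)  from 1·(39,4) + (10,1)
(x₁, y₁) = (49, 5);  49² − 96·5² = 1 ✓
(49+5√96)^2 = 4801 + 490√96
(49+5√96)^3 = 470449 + 48015√96
(49+5√96)^4 = 46099201 + 4704980√96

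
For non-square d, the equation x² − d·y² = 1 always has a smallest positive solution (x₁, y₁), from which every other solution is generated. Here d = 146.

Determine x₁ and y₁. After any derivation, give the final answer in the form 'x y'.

√146 → a₀=12, period (12,24); ℓ=2 even so k=1
k=0  a_k=12  p_k/q_k = 12/1
k=1  a_k=12  p_k/q_k = 145/12
fundamental: x₁=145, y₁=12  (since 21025 − 146·144 = 1)

145 12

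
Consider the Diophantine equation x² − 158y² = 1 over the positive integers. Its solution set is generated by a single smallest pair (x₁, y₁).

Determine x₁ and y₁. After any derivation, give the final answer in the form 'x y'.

7743 616

√158 = [12; 1,1,3,12,3,1,1,24, …], period ℓ=8 (even) → k=7
k=0  a_k=12  p_k/q_k = 12/1
k=1  a_k=1  p_k/q_k = 13/1
k=2  a_k=1  p_k/q_k = 25/2
…
k=4  a_k=12  p_k/q_k = 1081/86
k=5  a_k=3  p_k/q_k = 3331/265
k=6  a_k=1  p_k/q_k = 4412/351
k=7  a_k=1  p_k/q_k = 7743/616
→ (7743, 616).  Check: 7743²=59954049, 158·616²=59954048, difference 1.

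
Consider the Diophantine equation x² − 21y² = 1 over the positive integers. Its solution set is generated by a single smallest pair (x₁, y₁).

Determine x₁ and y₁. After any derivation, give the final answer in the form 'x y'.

55 12

d=21: √d = [4; 1,1,2,1,1,8] (ℓ=6, even), read p_5/q_5
k=0  a_k=4  p_k/q_k = 4/1
k=1  a_k=1  p_k/q_k = 5/1
k=2  a_k=1  p_k/q_k = 9/2
k=3  a_k=2  p_k/q_k = 23/5
k=4  a_k=1  p_k/q_k = 32/7
k=5  a_k=1  p_k/q_k = 55/12
fundamental: x₁=55, y₁=12  (since 3025 − 21·144 = 1)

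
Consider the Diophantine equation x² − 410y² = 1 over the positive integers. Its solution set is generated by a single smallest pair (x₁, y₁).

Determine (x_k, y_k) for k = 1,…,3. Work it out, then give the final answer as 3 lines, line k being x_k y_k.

d=410: √d = [20; 4,40] (ℓ=2, even), read p_1/q_1
i=0: a=20 ⇒ p=20, q=1
i=1: a=4 ⇒ p=81, q=4
(x₁, y₁) = (81, 4);  81² − 410·4² = 1 ✓
n=2: (81,4)∘(81,4) = (81·81+410·4·4, 81·4+4·81) = (13121,648)
n=3: (13121,648)∘(81,4) = (81·13121+410·4·648, 81·648+4·13121) = (2125521,104972)

81 4
13121 648
2125521 104972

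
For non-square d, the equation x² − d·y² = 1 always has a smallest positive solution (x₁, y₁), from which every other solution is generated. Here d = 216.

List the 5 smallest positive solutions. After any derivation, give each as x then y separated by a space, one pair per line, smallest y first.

√216 → a₀=14, period (1,2,3,2,1,28); ℓ=6 even so k=5
a_0=14:  p_0=14·1+0=14,  q_0=14·0+1=1
…
a_2=2:  p_2=2·15+14=44,  q_2=2·1+1=3
…
a_4=2:  p_4=2·147+44=338,  q_4=2·10+3=23
a_5=1:  p_5=1·338+147=485,  q_5=1·23+10=33
→ (485, 33).  Check: 485²=235225, 216·33²=235224, difference 1.
(x_2, y_2) = (485·485 + 216·33·33, 485·33 + 33·485) = (470449, 32010)
(x_3, y_3) = (485·470449 + 216·33·32010, 485·32010 + 33·470449) = (456335045, 31049667)
(x_4, y_4) = (485·456335045 + 216·33·31049667, 485·31049667 + 33·456335045) = (442644523201, 30118144980)
(x_5, y_5) = (485·442644523201 + 216·33·30118144980, 485·30118144980 + 33·442644523201) = (429364731169925, 29214569580933)

485 33
470449 32010
456335045 31049667
442644523201 30118144980
429364731169925 29214569580933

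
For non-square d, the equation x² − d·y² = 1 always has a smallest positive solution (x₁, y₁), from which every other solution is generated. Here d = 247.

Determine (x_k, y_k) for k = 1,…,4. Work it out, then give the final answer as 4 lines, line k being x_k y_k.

85292 5427
14549450527 925759368
2481903468612476 157919736025485
423373021275241155457 26938580249245573872

√247 = [15; 1,2,1,1,9,1,9,1,1,2,1,30, …], period ℓ=12 (even) → k=11
step 0: (15, 1)  from 15·(1,0) + (0,1)
step 1: (16, 1)  from 1·(15,1) + (1,0)
step 2: (47, 3)  from 2·(16,1) + (15,1)
step 3: (63, 4)  from 1·(47,3) + (16,1)
…
step 6: (1163, 74)  from 1·(1053,67) + (110,7)
step 7: (11520, 733)  from 9·(1163,74) + (1053,67)
step 8: (12683, 807)  from 1·(11520,733) + (1163,74)
step 9: (24203, 1540)  from 1·(12683,807) + (11520,733)
step 10: (61089, 3887)  from 2·(24203,1540) + (12683,807)
step 11: (85292, 5427)  from 1·(61089,3887) + (24203,1540)
(x₁, y₁) = (85292, 5427);  85292² − 247·5427² = 1 ✓
(x_2, y_2) = (85292·85292 + 247·5427·5427, 85292·5427 + 5427·85292) = (14549450527, 925759368)
(x_3, y_3) = (85292·14549450527 + 247·5427·925759368, 85292·925759368 + 5427·14549450527) = (2481903468612476, 157919736025485)
(x_4, y_4) = (85292·2481903468612476 + 247·5427·157919736025485, 85292·157919736025485 + 5427·2481903468612476) = (423373021275241155457, 26938580249245573872)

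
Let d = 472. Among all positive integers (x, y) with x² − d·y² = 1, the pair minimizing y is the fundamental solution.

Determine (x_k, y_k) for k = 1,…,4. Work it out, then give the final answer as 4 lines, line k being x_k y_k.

306917 14127
188396089777 8671632918
115643925371868101 5322943120573485
70986173286526887819457 3267403467465432958572

d=472: √d = [21; 1,2,1,1,1,…,2,1,42] (ℓ=14, even), read p_13/q_13
step 0: (21, 1)  from 21·(1,0) + (0,1)
step 1: (22, 1)  from 1·(21,1) + (1,0)
…
step 5: (239, 11)  from 1·(152,7) + (87,4)
…
step 9: (30003, 1381)  from 1·(24224,1115) + (5779,266)
step 10: (54227, 2496)  from 1·(30003,1381) + (24224,1115)
step 11: (84230, 3877)  from 1·(54227,2496) + (30003,1381)
step 12: (222687, 10250)  from 2·(84230,3877) + (54227,2496)
step 13: (306917, 14127)  from 1·(222687,10250) + (84230,3877)
→ (306917, 14127).  Check: 306917²=94198044889, 472·14127²=94198044888, difference 1.
(x_2, y_2) = (306917·306917 + 472·14127·14127, 306917·14127 + 14127·306917) = (188396089777, 8671632918)
(x_3, y_3) = (306917·188396089777 + 472·14127·8671632918, 306917·8671632918 + 14127·188396089777) = (115643925371868101, 5322943120573485)
(x_4, y_4) = (306917·115643925371868101 + 472·14127·5322943120573485, 306917·5322943120573485 + 14127·115643925371868101) = (70986173286526887819457, 3267403467465432958572)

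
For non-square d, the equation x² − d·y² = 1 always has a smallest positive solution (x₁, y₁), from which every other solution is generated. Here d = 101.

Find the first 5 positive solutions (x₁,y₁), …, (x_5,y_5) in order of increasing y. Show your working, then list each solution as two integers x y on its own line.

d=101: √d = [10; 20] (ℓ=1, odd), read p_1/q_1
i=0: a=10 ⇒ p=10, q=1
i=1: a=20 ⇒ p=201, q=20
fundamental: x₁=201, y₁=20  (since 40401 − 101·400 = 1)
(201+20√101)^2 = 80801 + 8040√101
(201+20√101)^3 = 32481801 + 3232060√101
(201+20√101)^4 = 13057603201 + 1299280080√101
(201+20√101)^5 = 5249124005001 + 522307360100√101

201 20
80801 8040
32481801 3232060
13057603201 1299280080
5249124005001 522307360100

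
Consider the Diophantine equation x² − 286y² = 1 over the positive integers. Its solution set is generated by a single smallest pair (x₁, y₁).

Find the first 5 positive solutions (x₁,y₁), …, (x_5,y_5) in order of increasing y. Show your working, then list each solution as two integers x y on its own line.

561835 33222
631317134449 37330564740
709392124465745995 41947235681362578
797122648497793485067201 47134850318039357456520
895702806436806213240996001675 52964017256829337557486465822

√286 → a₀=16, period (1,10,3,3,2,3,3,10,1,32); ℓ=10 even so k=9
i=0: a=16 ⇒ p=16, q=1
…
i=2: a=10 ⇒ p=186, q=11
i=3: a=3 ⇒ p=575, q=34
…
i=5: a=2 ⇒ p=4397, q=260
i=6: a=3 ⇒ p=15102, q=893
…
i=8: a=10 ⇒ p=512132, q=30283
i=9: a=1 ⇒ p=561835, q=33222
(x₁, y₁) = (561835, 33222);  561835² − 286·33222² = 1 ✓
(x_2, y_2) = (561835·561835 + 286·33222·33222, 561835·33222 + 33222·561835) = (631317134449, 37330564740)
(x_3, y_3) = (561835·631317134449 + 286·33222·37330564740, 561835·37330564740 + 33222·631317134449) = (709392124465745995, 41947235681362578)
(x_4, y_4) = (561835·709392124465745995 + 286·33222·41947235681362578, 561835·41947235681362578 + 33222·709392124465745995) = (797122648497793485067201, 47134850318039357456520)
(x_5, y_5) = (561835·797122648497793485067201 + 286·33222·47134850318039357456520, 561835·47134850318039357456520 + 33222·797122648497793485067201) = (895702806436806213240996001675, 52964017256829337557486465822)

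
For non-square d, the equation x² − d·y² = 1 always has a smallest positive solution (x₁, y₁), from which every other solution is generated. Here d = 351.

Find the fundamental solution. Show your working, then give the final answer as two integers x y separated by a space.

[18; 1,2,1,3,2,2,2,3,1,2,1,36] for √351; ℓ=12 ⇒ convergent index 11
step 0: (18, 1)  from 18·(1,0) + (0,1)
step 1: (19, 1)  from 1·(18,1) + (1,0)
step 2: (56, 3)  from 2·(19,1) + (18,1)
…
step 4: (281, 15)  from 3·(75,4) + (56,3)
…
step 6: (1555, 83)  from 2·(637,34) + (281,15)
step 7: (3747, 200)  from 2·(1555,83) + (637,34)
…
step 10: (45882, 2449)  from 2·(16543,883) + (12796,683)
step 11: (62425, 3332)  from 1·(45882,2449) + (16543,883)
→ (62425, 3332).  Check: 62425²=3896880625, 351·3332²=3896880624, difference 1.

62425 3332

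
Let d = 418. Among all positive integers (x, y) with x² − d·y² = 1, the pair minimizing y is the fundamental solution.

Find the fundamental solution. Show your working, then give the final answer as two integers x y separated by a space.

[20; 2,4,20,4,2,40] for √418; ℓ=6 ⇒ convergent index 5
a_0=20:  p_0=20·1+0=20,  q_0=20·0+1=1
…
a_4=4:  p_4=4·3721+184=15068,  q_4=4·182+9=737
a_5=2:  p_5=2·15068+3721=33857,  q_5=2·737+182=1656
fundamental: x₁=33857, y₁=1656  (since 1146296449 − 418·2742336 = 1)

33857 1656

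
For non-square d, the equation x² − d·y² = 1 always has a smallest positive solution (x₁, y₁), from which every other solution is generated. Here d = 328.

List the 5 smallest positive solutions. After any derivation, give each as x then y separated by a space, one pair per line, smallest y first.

163 9
53137 2934
17322499 956475
5647081537 311807916
1840931258563 101648424141

√328 → a₀=18, period (9,36); ℓ=2 even so k=1
step 0: (18, 1)  from 18·(1,0) + (0,1)
step 1: (163, 9)  from 9·(18,1) + (1,0)
→ (163, 9).  Check: 163²=26569, 328·9²=26568, difference 1.
(x_2, y_2) = (163·163 + 328·9·9, 163·9 + 9·163) = (53137, 2934)
(x_3, y_3) = (163·53137 + 328·9·2934, 163·2934 + 9·53137) = (17322499, 956475)
(x_4, y_4) = (163·17322499 + 328·9·956475, 163·956475 + 9·17322499) = (5647081537, 311807916)
(x_5, y_5) = (163·5647081537 + 328·9·311807916, 163·311807916 + 9·5647081537) = (1840931258563, 101648424141)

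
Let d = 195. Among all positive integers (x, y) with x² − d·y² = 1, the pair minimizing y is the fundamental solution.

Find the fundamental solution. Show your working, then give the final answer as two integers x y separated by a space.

14 1

√195 = [13; 1,26, …], period ℓ=2 (even) → k=1
i=0: a=13 ⇒ p=13, q=1
i=1: a=1 ⇒ p=14, q=1
fundamental: x₁=14, y₁=1  (since 196 − 195·1 = 1)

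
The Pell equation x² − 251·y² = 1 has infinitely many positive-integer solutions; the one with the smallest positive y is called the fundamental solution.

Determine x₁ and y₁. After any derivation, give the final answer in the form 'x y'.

[15; 1,5,2,1,2,…,5,1,30] for √251; ℓ=14 ⇒ convergent index 13
i=0: a=15 ⇒ p=15, q=1
…
i=3: a=2 ⇒ p=206, q=13
i=4: a=1 ⇒ p=301, q=19
…
i=6: a=2 ⇒ p=1917, q=121
i=7: a=15 ⇒ p=29563, q=1866
…
i=9: a=2 ⇒ p=151649, q=9572
i=10: a=1 ⇒ p=212692, q=13425
i=11: a=2 ⇒ p=577033, q=36422
i=12: a=5 ⇒ p=3097857, q=195535
i=13: a=1 ⇒ p=3674890, q=231957
fundamental: x₁=3674890, y₁=231957  (since 13504816512100 − 251·53804049849 = 1)

3674890 231957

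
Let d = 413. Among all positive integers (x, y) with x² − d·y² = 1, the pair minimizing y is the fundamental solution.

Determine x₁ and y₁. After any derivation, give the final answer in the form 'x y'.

√413 → a₀=20, period (3,9,1,4,1,9,3,40); ℓ=8 even so k=7
step 0: (20, 1)  from 20·(1,0) + (0,1)
…
step 2: (569, 28)  from 9·(61,3) + (20,1)
step 3: (630, 31)  from 1·(569,28) + (61,3)
…
step 6: (36560, 1799)  from 9·(3719,183) + (3089,152)
step 7: (113399, 5580)  from 3·(36560,1799) + (3719,183)
(x₁, y₁) = (113399, 5580);  113399² − 413·5580² = 1 ✓

113399 5580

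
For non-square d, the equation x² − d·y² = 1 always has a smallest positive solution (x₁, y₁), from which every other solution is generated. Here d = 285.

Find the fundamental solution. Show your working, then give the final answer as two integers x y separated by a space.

[16; 1,7,2,7,1,32] for √285; ℓ=6 ⇒ convergent index 5
k=0  a_k=16  p_k/q_k = 16/1
k=1  a_k=1  p_k/q_k = 17/1
…
k=3  a_k=2  p_k/q_k = 287/17
k=4  a_k=7  p_k/q_k = 2144/127
k=5  a_k=1  p_k/q_k = 2431/144
→ (2431, 144).  Check: 2431²=5909761, 285·144²=5909760, difference 1.

2431 144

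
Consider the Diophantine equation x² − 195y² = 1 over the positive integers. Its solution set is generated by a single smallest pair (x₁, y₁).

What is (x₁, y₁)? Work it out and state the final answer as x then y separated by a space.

14 1

√195 = [13; 1,26, …], period ℓ=2 (even) → k=1
step 0: (13, 1)  from 13·(1,0) + (0,1)
step 1: (14, 1)  from 1·(13,1) + (1,0)
(x₁, y₁) = (14, 1);  14² − 195·1² = 1 ✓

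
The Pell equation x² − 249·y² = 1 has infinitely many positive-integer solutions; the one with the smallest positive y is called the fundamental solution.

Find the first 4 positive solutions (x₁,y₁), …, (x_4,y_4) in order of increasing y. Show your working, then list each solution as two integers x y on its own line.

[15; 1,3,1,1,5,…,3,1,30] for √249; ℓ=16 ⇒ convergent index 15
k=0  a_k=15  p_k/q_k = 15/1
…
k=5  a_k=5  p_k/q_k = 789/50
k=6  a_k=1  p_k/q_k = 931/59
k=7  a_k=3  p_k/q_k = 3582/227
…
k=10  a_k=1  p_k/q_k = 150586/9543
k=11  a_k=5  p_k/q_k = 866765/54929
k=12  a_k=1  p_k/q_k = 1017351/64472
k=13  a_k=1  p_k/q_k = 1884116/119401
k=14  a_k=3  p_k/q_k = 6669699/422675
k=15  a_k=1  p_k/q_k = 8553815/542076
fundamental: x₁=8553815, y₁=542076  (since 73167751054225 − 249·293846389776 = 1)
n=2: (8553815,542076)∘(8553815,542076) = (8553815·8553815+249·542076·542076, 8553815·542076+542076·8553815) = (146335502108449,9273635639880)
n=3: (146335502108449,9273635639880)∘(8553815,542076) = (8553815·146335502108449+249·542076·9273635639880, 8553815·9273635639880+542076·146335502108449) = (2503453625935556812055,158649927281879742324)
n=4: (2503453625935556812055,158649927281879742324)∘(8553815,542076) = (8553815·2503453625935556812055+249·542076·158649927281879742324, 8553815·158649927281879742324+542076·2503453625935556812055) = (42828158354663763449114371201,2714124255465295062538692240)

8553815 542076
146335502108449 9273635639880
2503453625935556812055 158649927281879742324
42828158354663763449114371201 2714124255465295062538692240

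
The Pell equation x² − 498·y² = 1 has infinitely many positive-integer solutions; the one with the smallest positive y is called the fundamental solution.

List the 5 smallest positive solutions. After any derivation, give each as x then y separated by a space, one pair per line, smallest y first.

179777 8056
64639539457 2896567024
23241404969742401 1041472259739240
8356540122426119709697 374465516875386131936
3004627427155559641130652737 134640574453571113022377304

d=498: √d = [22; 3,6,22,6,3,44] (ℓ=6, even), read p_5/q_5
a_0=22:  p_0=22·1+0=22,  q_0=22·0+1=1
…
a_3=22:  p_3=22·424+67=9395,  q_3=22·19+3=421
a_4=6:  p_4=6·9395+424=56794,  q_4=6·421+19=2545
a_5=3:  p_5=3·56794+9395=179777,  q_5=3·2545+421=8056
fundamental: x₁=179777, y₁=8056  (since 32319769729 − 498·64899136 = 1)
(x_2, y_2) = (179777·179777 + 498·8056·8056, 179777·8056 + 8056·179777) = (64639539457, 2896567024)
(x_3, y_3) = (179777·64639539457 + 498·8056·2896567024, 179777·2896567024 + 8056·64639539457) = (23241404969742401, 1041472259739240)
(x_4, y_4) = (179777·23241404969742401 + 498·8056·1041472259739240, 179777·1041472259739240 + 8056·23241404969742401) = (8356540122426119709697, 374465516875386131936)
(x_5, y_5) = (179777·8356540122426119709697 + 498·8056·374465516875386131936, 179777·374465516875386131936 + 8056·8356540122426119709697) = (3004627427155559641130652737, 134640574453571113022377304)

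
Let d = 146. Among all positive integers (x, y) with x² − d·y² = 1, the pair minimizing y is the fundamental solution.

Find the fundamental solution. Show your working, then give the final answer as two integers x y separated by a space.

[12; 12,24] for √146; ℓ=2 ⇒ convergent index 1
k=0  a_k=12  p_k/q_k = 12/1
k=1  a_k=12  p_k/q_k = 145/12
→ (145, 12).  Check: 145²=21025, 146·12²=21024, difference 1.

145 12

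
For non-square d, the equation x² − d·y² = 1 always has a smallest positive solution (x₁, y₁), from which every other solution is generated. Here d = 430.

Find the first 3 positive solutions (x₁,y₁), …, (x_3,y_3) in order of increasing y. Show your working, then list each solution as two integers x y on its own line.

2862251 138030
16384961574001 790153011060
93795745300289010251 4523232492118854090

√430 → a₀=20, period (1,2,1,3,1,…,2,1,40); ℓ=14 even so k=13
k=0  a_k=20  p_k/q_k = 20/1
k=1  a_k=1  p_k/q_k = 21/1
k=2  a_k=2  p_k/q_k = 62/3
k=3  a_k=1  p_k/q_k = 83/4
…
k=5  a_k=1  p_k/q_k = 394/19
k=6  a_k=6  p_k/q_k = 2675/129
k=7  a_k=8  p_k/q_k = 21794/1051
…
k=11  a_k=1  p_k/q_k = 754371/36379
k=12  a_k=2  p_k/q_k = 2107880/101651
k=13  a_k=1  p_k/q_k = 2862251/138030
(x₁, y₁) = (2862251, 138030);  2862251² − 430·138030² = 1 ✓
k=2:  x_2 = 2862251·2862251+430·138030·138030 = 16384961574001,  y_2 = 2862251·138030+138030·2862251 = 790153011060
k=3:  x_3 = 2862251·16384961574001+430·138030·790153011060 = 93795745300289010251,  y_3 = 2862251·790153011060+138030·16384961574001 = 4523232492118854090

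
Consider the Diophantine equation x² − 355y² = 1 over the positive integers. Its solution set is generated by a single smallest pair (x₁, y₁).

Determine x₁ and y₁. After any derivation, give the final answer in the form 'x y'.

954809 50676

[18; 1,5,3,3,1,6,1,3,3,5,1,36] for √355; ℓ=12 ⇒ convergent index 11
k=0  a_k=18  p_k/q_k = 18/1
k=1  a_k=1  p_k/q_k = 19/1
…
k=4  a_k=3  p_k/q_k = 1187/63
k=5  a_k=1  p_k/q_k = 1545/82
k=6  a_k=6  p_k/q_k = 10457/555
k=7  a_k=1  p_k/q_k = 12002/637
k=8  a_k=3  p_k/q_k = 46463/2466
k=9  a_k=3  p_k/q_k = 151391/8035
k=10  a_k=5  p_k/q_k = 803418/42641
k=11  a_k=1  p_k/q_k = 954809/50676
→ (954809, 50676).  Check: 954809²=911660226481, 355·50676²=911660226480, difference 1.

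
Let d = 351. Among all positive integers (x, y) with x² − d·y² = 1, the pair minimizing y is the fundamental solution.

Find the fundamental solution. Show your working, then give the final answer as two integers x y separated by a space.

62425 3332

√351 = [18; 1,2,1,3,2,2,2,3,1,2,1,36, …], period ℓ=12 (even) → k=11
i=0: a=18 ⇒ p=18, q=1
i=1: a=1 ⇒ p=19, q=1
i=2: a=2 ⇒ p=56, q=3
i=3: a=1 ⇒ p=75, q=4
i=4: a=3 ⇒ p=281, q=15
i=5: a=2 ⇒ p=637, q=34
i=6: a=2 ⇒ p=1555, q=83
i=7: a=2 ⇒ p=3747, q=200
…
i=9: a=1 ⇒ p=16543, q=883
i=10: a=2 ⇒ p=45882, q=2449
i=11: a=1 ⇒ p=62425, q=3332
fundamental: x₁=62425, y₁=3332  (since 3896880625 − 351·11102224 = 1)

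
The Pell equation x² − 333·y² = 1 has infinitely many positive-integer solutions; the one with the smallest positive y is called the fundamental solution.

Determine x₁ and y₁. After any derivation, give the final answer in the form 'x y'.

d=333: √d = [18; 4,36] (ℓ=2, even), read p_1/q_1
a_0=18:  p_0=18·1+0=18,  q_0=18·0+1=1
a_1=4:  p_1=4·18+1=73,  q_1=4·1+0=4
fundamental: x₁=73, y₁=4  (since 5329 − 333·16 = 1)

73 4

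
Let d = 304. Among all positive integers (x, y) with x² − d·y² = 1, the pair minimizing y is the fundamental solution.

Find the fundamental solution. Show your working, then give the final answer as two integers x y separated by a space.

√304 = [17; 2,3,2,1,1,1,1,1,2,3,2,34, …], period ℓ=12 (even) → k=11
i=0: a=17 ⇒ p=17, q=1
i=1: a=2 ⇒ p=35, q=2
…
i=4: a=1 ⇒ p=401, q=23
i=5: a=1 ⇒ p=680, q=39
i=6: a=1 ⇒ p=1081, q=62
…
i=9: a=2 ⇒ p=7445, q=427
i=10: a=3 ⇒ p=25177, q=1444
i=11: a=2 ⇒ p=57799, q=3315
→ (57799, 3315).  Check: 57799²=3340724401, 304·3315²=3340724400, difference 1.

57799 3315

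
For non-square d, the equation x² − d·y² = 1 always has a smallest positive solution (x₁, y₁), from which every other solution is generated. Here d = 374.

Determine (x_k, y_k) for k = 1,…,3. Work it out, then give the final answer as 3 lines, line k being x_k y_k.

3365 174
22646449 1171020
152410598405 7880964426

√374 = [19; 2,1,18,1,2,38, …], period ℓ=6 (even) → k=5
a_0=19:  p_0=19·1+0=19,  q_0=19·0+1=1
a_1=2:  p_1=2·19+1=39,  q_1=2·1+0=2
a_2=1:  p_2=1·39+19=58,  q_2=1·2+1=3
…
a_4=1:  p_4=1·1083+58=1141,  q_4=1·56+3=59
a_5=2:  p_5=2·1141+1083=3365,  q_5=2·59+56=174
fundamental: x₁=3365, y₁=174  (since 11323225 − 374·30276 = 1)
k=2:  x_2 = 3365·3365+374·174·174 = 22646449,  y_2 = 3365·174+174·3365 = 1171020
k=3:  x_3 = 3365·22646449+374·174·1171020 = 152410598405,  y_3 = 3365·1171020+174·22646449 = 7880964426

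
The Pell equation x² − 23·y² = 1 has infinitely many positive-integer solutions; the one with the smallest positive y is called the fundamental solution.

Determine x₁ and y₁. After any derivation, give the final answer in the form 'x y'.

24 5

d=23: √d = [4; 1,3,1,8] (ℓ=4, even), read p_3/q_3
i=0: a=4 ⇒ p=4, q=1
…
i=2: a=3 ⇒ p=19, q=4
i=3: a=1 ⇒ p=24, q=5
→ (24, 5).  Check: 24²=576, 23·5²=575, difference 1.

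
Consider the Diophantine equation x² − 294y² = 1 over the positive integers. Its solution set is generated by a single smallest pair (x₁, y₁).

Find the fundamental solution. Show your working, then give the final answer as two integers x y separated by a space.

√294 → a₀=17, period (6,1,4,1,6,34); ℓ=6 even so k=5
i=0: a=17 ⇒ p=17, q=1
i=1: a=6 ⇒ p=103, q=6
i=2: a=1 ⇒ p=120, q=7
…
i=4: a=1 ⇒ p=703, q=41
i=5: a=6 ⇒ p=4801, q=280
fundamental: x₁=4801, y₁=280  (since 23049601 − 294·78400 = 1)

4801 280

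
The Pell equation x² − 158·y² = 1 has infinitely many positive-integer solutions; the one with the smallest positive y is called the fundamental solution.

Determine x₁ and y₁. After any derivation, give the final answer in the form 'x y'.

7743 616

[12; 1,1,3,12,3,1,1,24] for √158; ℓ=8 ⇒ convergent index 7
step 0: (12, 1)  from 12·(1,0) + (0,1)
step 1: (13, 1)  from 1·(12,1) + (1,0)
step 2: (25, 2)  from 1·(13,1) + (12,1)
…
step 4: (1081, 86)  from 12·(88,7) + (25,2)
…
step 6: (4412, 351)  from 1·(3331,265) + (1081,86)
step 7: (7743, 616)  from 1·(4412,351) + (3331,265)
→ (7743, 616).  Check: 7743²=59954049, 158·616²=59954048, difference 1.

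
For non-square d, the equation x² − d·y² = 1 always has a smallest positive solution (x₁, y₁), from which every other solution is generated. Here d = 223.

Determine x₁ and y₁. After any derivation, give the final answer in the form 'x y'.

d=223: √d = [14; 1,13,1,28] (ℓ=4, even), read p_3/q_3
i=0: a=14 ⇒ p=14, q=1
…
i=2: a=13 ⇒ p=209, q=14
i=3: a=1 ⇒ p=224, q=15
(x₁, y₁) = (224, 15);  224² − 223·15² = 1 ✓

224 15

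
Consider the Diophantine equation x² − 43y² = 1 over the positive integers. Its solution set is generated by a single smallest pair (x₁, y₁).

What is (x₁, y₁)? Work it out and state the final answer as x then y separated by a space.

3482 531

d=43: √d = [6; 1,1,3,1,5,1,3,1,1,12] (ℓ=10, even), read p_9/q_9
k=0  a_k=6  p_k/q_k = 6/1
…
k=7  a_k=3  p_k/q_k = 1541/235
k=8  a_k=1  p_k/q_k = 1941/296
k=9  a_k=1  p_k/q_k = 3482/531
(x₁, y₁) = (3482, 531);  3482² − 43·531² = 1 ✓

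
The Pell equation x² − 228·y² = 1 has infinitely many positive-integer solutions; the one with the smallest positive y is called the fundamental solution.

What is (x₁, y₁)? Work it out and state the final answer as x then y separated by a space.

151 10

d=228: √d = [15; 10,30] (ℓ=2, even), read p_1/q_1
a_0=15:  p_0=15·1+0=15,  q_0=15·0+1=1
a_1=10:  p_1=10·15+1=151,  q_1=10·1+0=10
(x₁, y₁) = (151, 10);  151² − 228·10² = 1 ✓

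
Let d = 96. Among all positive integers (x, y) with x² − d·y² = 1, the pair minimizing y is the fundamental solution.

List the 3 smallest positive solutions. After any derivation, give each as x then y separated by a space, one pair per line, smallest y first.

49 5
4801 490
470449 48015

√96 → a₀=9, period (1,3,1,18); ℓ=4 even so k=3
i=0: a=9 ⇒ p=9, q=1
i=1: a=1 ⇒ p=10, q=1
i=2: a=3 ⇒ p=39, q=4
i=3: a=1 ⇒ p=49, q=5
fundamental: x₁=49, y₁=5  (since 2401 − 96·25 = 1)
n=2: (49,5)∘(49,5) = (49·49+96·5·5, 49·5+5·49) = (4801,490)
n=3: (4801,490)∘(49,5) = (49·4801+96·5·490, 49·490+5·4801) = (470449,48015)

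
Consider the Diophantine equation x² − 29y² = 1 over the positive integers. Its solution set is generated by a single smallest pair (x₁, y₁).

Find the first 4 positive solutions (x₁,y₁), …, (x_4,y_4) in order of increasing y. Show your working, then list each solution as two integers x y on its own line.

9801 1820
192119201 35675640
3765920568201 699313893460
73819574785756801 13707950903927280

√29 → a₀=5, period (2,1,1,2,10); ℓ=5 odd so k=9
step 0: (5, 1)  from 5·(1,0) + (0,1)
step 1: (11, 2)  from 2·(5,1) + (1,0)
step 2: (16, 3)  from 1·(11,2) + (5,1)
step 3: (27, 5)  from 1·(16,3) + (11,2)
…
step 5: (727, 135)  from 10·(70,13) + (27,5)
step 6: (1524, 283)  from 2·(727,135) + (70,13)
…
step 8: (3775, 701)  from 1·(2251,418) + (1524,283)
step 9: (9801, 1820)  from 2·(3775,701) + (2251,418)
→ (9801, 1820).  Check: 9801²=96059601, 29·1820²=96059600, difference 1.
k=2:  x_2 = 9801·9801+29·1820·1820 = 192119201,  y_2 = 9801·1820+1820·9801 = 35675640
k=3:  x_3 = 9801·192119201+29·1820·35675640 = 3765920568201,  y_3 = 9801·35675640+1820·192119201 = 699313893460
k=4:  x_4 = 9801·3765920568201+29·1820·699313893460 = 73819574785756801,  y_4 = 9801·699313893460+1820·3765920568201 = 13707950903927280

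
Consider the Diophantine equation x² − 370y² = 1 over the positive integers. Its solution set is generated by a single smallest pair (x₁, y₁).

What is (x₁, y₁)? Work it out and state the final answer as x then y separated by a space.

213859 11118

√370 → a₀=19, period (4,4,38); ℓ=3 odd so k=5
step 0: (19, 1)  from 19·(1,0) + (0,1)
step 1: (77, 4)  from 4·(19,1) + (1,0)
step 2: (327, 17)  from 4·(77,4) + (19,1)
step 3: (12503, 650)  from 38·(327,17) + (77,4)
step 4: (50339, 2617)  from 4·(12503,650) + (327,17)
step 5: (213859, 11118)  from 4·(50339,2617) + (12503,650)
fundamental: x₁=213859, y₁=11118  (since 45735671881 − 370·123609924 = 1)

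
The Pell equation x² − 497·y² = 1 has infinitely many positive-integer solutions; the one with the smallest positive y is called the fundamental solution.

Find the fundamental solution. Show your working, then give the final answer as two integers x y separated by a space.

1201887 53912

[22; 3,2,2,5,6,5,2,2,3,44] for √497; ℓ=10 ⇒ convergent index 9
a_0=22:  p_0=22·1+0=22,  q_0=22·0+1=1
…
a_7=2:  p_7=2·65476+12685=143637,  q_7=2·2937+569=6443
a_8=2:  p_8=2·143637+65476=352750,  q_8=2·6443+2937=15823
a_9=3:  p_9=3·352750+143637=1201887,  q_9=3·15823+6443=53912
(x₁, y₁) = (1201887, 53912);  1201887² − 497·53912² = 1 ✓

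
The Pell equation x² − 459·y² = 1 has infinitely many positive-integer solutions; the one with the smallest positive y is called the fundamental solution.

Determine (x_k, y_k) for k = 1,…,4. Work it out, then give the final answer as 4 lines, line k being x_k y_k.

d=459: √d = [21; 2,2,1,4,21,4,1,2,2,42] (ℓ=10, even), read p_9/q_9
k=0  a_k=21  p_k/q_k = 21/1
…
k=2  a_k=2  p_k/q_k = 107/5
k=3  a_k=1  p_k/q_k = 150/7
k=4  a_k=4  p_k/q_k = 707/33
…
k=6  a_k=4  p_k/q_k = 60695/2833
k=7  a_k=1  p_k/q_k = 75692/3533
k=8  a_k=2  p_k/q_k = 212079/9899
k=9  a_k=2  p_k/q_k = 499850/23331
→ (499850, 23331).  Check: 499850²=249850022500, 459·23331²=249850022499, difference 1.
n=2: (499850,23331)∘(499850,23331) = (499850·499850+459·23331·23331, 499850·23331+23331·499850) = (499700044999,23324000700)
n=3: (499700044999,23324000700)∘(499850,23331) = (499850·499700044999+459·23331·23324000700, 499850·23324000700+23331·499700044999) = (499550134985000450,23317003499766669)
n=4: (499550134985000450,23317003499766669)∘(499850,23331) = (499850·499550134985000450+459·23331·23317003499766669, 499850·23317003499766669+23331·499550134985000450) = (499400269944005249820001,23310008398693414998600)

499850 23331
499700044999 23324000700
499550134985000450 23317003499766669
499400269944005249820001 23310008398693414998600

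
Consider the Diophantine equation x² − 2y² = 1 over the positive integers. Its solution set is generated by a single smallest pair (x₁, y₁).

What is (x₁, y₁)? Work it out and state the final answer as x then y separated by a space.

3 2

[1; 2] for √2; ℓ=1 ⇒ convergent index 1
step 0: (1, 1)  from 1·(1,0) + (0,1)
step 1: (3, 2)  from 2·(1,1) + (1,0)
fundamental: x₁=3, y₁=2  (since 9 − 2·4 = 1)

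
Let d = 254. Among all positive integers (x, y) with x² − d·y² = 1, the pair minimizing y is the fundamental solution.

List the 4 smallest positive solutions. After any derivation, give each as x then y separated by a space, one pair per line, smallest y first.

255 16
130049 8160
66324735 4161584
33825484801 2122399680

√254 = [15; 1,14,1,30, …], period ℓ=4 (even) → k=3
step 0: (15, 1)  from 15·(1,0) + (0,1)
step 1: (16, 1)  from 1·(15,1) + (1,0)
step 2: (239, 15)  from 14·(16,1) + (15,1)
step 3: (255, 16)  from 1·(239,15) + (16,1)
(x₁, y₁) = (255, 16);  255² − 254·16² = 1 ✓
k=2:  x_2 = 255·255+254·16·16 = 130049,  y_2 = 255·16+16·255 = 8160
k=3:  x_3 = 255·130049+254·16·8160 = 66324735,  y_3 = 255·8160+16·130049 = 4161584
k=4:  x_4 = 255·66324735+254·16·4161584 = 33825484801,  y_4 = 255·4161584+16·66324735 = 2122399680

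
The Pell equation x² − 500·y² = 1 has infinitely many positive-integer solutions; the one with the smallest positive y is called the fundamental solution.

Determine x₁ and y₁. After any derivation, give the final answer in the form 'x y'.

930249 41602

√500 → a₀=22, period (2,1,3,2,1,…,1,2,44); ℓ=14 even so k=13
a_0=22:  p_0=22·1+0=22,  q_0=22·0+1=1
a_1=2:  p_1=2·22+1=45,  q_1=2·1+0=2
a_2=1:  p_2=1·45+22=67,  q_2=1·2+1=3
a_3=3:  p_3=3·67+45=246,  q_3=3·3+2=11
a_4=2:  p_4=2·246+67=559,  q_4=2·11+3=25
a_5=1:  p_5=1·559+246=805,  q_5=1·25+11=36
a_6=1:  p_6=1·805+559=1364,  q_6=1·36+25=61
a_7=10:  p_7=10·1364+805=14445,  q_7=10·61+36=646
a_8=1:  p_8=1·14445+1364=15809,  q_8=1·646+61=707
…
a_10=2:  p_10=2·30254+15809=76317,  q_10=2·1353+707=3413
…
a_12=1:  p_12=1·259205+76317=335522,  q_12=1·11592+3413=15005
a_13=2:  p_13=2·335522+259205=930249,  q_13=2·15005+11592=41602
fundamental: x₁=930249, y₁=41602  (since 865363202001 − 500·1730726404 = 1)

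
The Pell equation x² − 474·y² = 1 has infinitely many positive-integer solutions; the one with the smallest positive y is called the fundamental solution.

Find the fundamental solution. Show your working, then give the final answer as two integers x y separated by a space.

193549 8890

√474 → a₀=21, period (1,3,2,1,1,…,3,1,42); ℓ=14 even so k=13
i=0: a=21 ⇒ p=21, q=1
i=1: a=1 ⇒ p=22, q=1
i=2: a=3 ⇒ p=87, q=4
…
i=7: a=6 ⇒ p=5051, q=232
…
i=12: a=3 ⇒ p=149331, q=6859
i=13: a=1 ⇒ p=193549, q=8890
→ (193549, 8890).  Check: 193549²=37461215401, 474·8890²=37461215400, difference 1.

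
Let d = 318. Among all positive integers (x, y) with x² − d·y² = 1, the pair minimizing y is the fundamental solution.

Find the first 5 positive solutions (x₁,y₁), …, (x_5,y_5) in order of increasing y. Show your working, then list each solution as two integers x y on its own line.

107 6
22897 1284
4899851 274770
1048545217 58799496
224383776587 12582817374

d=318: √d = [17; 1,4,1,34] (ℓ=4, even), read p_3/q_3
step 0: (17, 1)  from 17·(1,0) + (0,1)
…
step 2: (89, 5)  from 4·(18,1) + (17,1)
step 3: (107, 6)  from 1·(89,5) + (18,1)
fundamental: x₁=107, y₁=6  (since 11449 − 318·36 = 1)
n=2: (107,6)∘(107,6) = (107·107+318·6·6, 107·6+6·107) = (22897,1284)
n=3: (22897,1284)∘(107,6) = (107·22897+318·6·1284, 107·1284+6·22897) = (4899851,274770)
n=4: (4899851,274770)∘(107,6) = (107·4899851+318·6·274770, 107·274770+6·4899851) = (1048545217,58799496)
n=5: (1048545217,58799496)∘(107,6) = (107·1048545217+318·6·58799496, 107·58799496+6·1048545217) = (224383776587,12582817374)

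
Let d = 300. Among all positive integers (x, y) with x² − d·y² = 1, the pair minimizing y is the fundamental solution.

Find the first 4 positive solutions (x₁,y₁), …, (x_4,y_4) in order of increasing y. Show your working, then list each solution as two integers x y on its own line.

d=300: √d = [17; 3,8,3,34] (ℓ=4, even), read p_3/q_3
i=0: a=17 ⇒ p=17, q=1
…
i=2: a=8 ⇒ p=433, q=25
i=3: a=3 ⇒ p=1351, q=78
(x₁, y₁) = (1351, 78);  1351² − 300·78² = 1 ✓
n=2: (1351,78)∘(1351,78) = (1351·1351+300·78·78, 1351·78+78·1351) = (3650401,210756)
n=3: (3650401,210756)∘(1351,78) = (1351·3650401+300·78·210756, 1351·210756+78·3650401) = (9863382151,569462634)
n=4: (9863382151,569462634)∘(1351,78) = (1351·9863382151+300·78·569462634, 1351·569462634+78·9863382151) = (26650854921601,1538687826312)

1351 78
3650401 210756
9863382151 569462634
26650854921601 1538687826312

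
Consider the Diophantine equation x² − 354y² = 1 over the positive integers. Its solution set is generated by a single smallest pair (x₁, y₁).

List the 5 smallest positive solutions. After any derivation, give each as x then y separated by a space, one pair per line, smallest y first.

[18; 1,4,2,2,18,2,2,4,1,36] for √354; ℓ=10 ⇒ convergent index 9
i=0: a=18 ⇒ p=18, q=1
…
i=2: a=4 ⇒ p=94, q=5
i=3: a=2 ⇒ p=207, q=11
i=4: a=2 ⇒ p=508, q=27
i=5: a=18 ⇒ p=9351, q=497
i=6: a=2 ⇒ p=19210, q=1021
…
i=8: a=4 ⇒ p=210294, q=11177
i=9: a=1 ⇒ p=258065, q=13716
(x₁, y₁) = (258065, 13716);  258065² − 354·13716² = 1 ✓
k=2:  x_2 = 258065·258065+354·13716·13716 = 133195088449,  y_2 = 258065·13716+13716·258065 = 7079239080
k=3:  x_3 = 258065·133195088449+354·13716·7079239080 = 68745981000924305,  y_3 = 258065·7079239080+13716·133195088449 = 3653807666346684
k=4:  x_4 = 258065·68745981000924305+354·13716·3653807666346684 = 35481863173873866451201,  y_4 = 258065·3653807666346684+13716·68745981000924305 = 1885839750824434773840
k=5:  x_5 = 258065·35481863173873866451201+354·13716·1885839750824434773840 = 18313254039862772710457447825,  y_5 = 258065·1885839750824434773840+13716·35481863173873866451201 = 973338470589361712155692516

258065 13716
133195088449 7079239080
68745981000924305 3653807666346684
35481863173873866451201 1885839750824434773840
18313254039862772710457447825 973338470589361712155692516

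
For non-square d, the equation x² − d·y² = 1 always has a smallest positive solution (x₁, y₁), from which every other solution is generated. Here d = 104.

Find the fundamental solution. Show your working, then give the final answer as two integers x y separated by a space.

√104 → a₀=10, period (5,20); ℓ=2 even so k=1
i=0: a=10 ⇒ p=10, q=1
i=1: a=5 ⇒ p=51, q=5
(x₁, y₁) = (51, 5);  51² − 104·5² = 1 ✓

51 5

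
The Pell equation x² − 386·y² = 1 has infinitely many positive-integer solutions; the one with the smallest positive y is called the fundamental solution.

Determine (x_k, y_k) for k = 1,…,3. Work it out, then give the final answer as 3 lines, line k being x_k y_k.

[19; 1,1,1,4,1,18,1,4,1,1,1,38] for √386; ℓ=12 ⇒ convergent index 11
i=0: a=19 ⇒ p=19, q=1
i=1: a=1 ⇒ p=20, q=1
i=2: a=1 ⇒ p=39, q=2
i=3: a=1 ⇒ p=59, q=3
i=4: a=4 ⇒ p=275, q=14
i=5: a=1 ⇒ p=334, q=17
i=6: a=18 ⇒ p=6287, q=320
i=7: a=1 ⇒ p=6621, q=337
i=8: a=4 ⇒ p=32771, q=1668
i=9: a=1 ⇒ p=39392, q=2005
i=10: a=1 ⇒ p=72163, q=3673
i=11: a=1 ⇒ p=111555, q=5678
fundamental: x₁=111555, y₁=5678  (since 12444518025 − 386·32239684 = 1)
(x_2, y_2) = (111555·111555 + 386·5678·5678, 111555·5678 + 5678·111555) = (24889036049, 1266818580)
(x_3, y_3) = (111555·24889036049 + 386·5678·1266818580, 111555·1266818580 + 5678·24889036049) = (5552992832780835, 282639893378122)

111555 5678
24889036049 1266818580
5552992832780835 282639893378122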